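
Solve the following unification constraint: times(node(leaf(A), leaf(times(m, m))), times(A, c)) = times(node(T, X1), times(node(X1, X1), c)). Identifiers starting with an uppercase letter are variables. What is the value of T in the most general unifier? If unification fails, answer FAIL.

Decompose times/2: node(leaf(A), leaf(times(m, m))) = node(T, X1),  times(A, c) = times(node(X1, X1), c).
Decompose node/2: leaf(A) = T,  leaf(times(m, m)) = X1.
Bind T := leaf(A); no other remaining equation mentions T.
Bind X1 := leaf(times(m, m)); substituting into the remaining equation gives: times(A, c) = times(node(leaf(times(m, m)), leaf(times(m, m))), c).
Decompose times/2: A = node(leaf(times(m, m)), leaf(times(m, m))),  c = c.
Bind A := node(leaf(times(m, m)), leaf(times(m, m))); no other remaining equation mentions A. Substituting into the earlier binding gives T := leaf(node(leaf(times(m, m)), leaf(times(m, m)))).
Delete trivial equation c = c.
MGU = { T ↦ leaf(node(leaf(times(m, m)), leaf(times(m, m)))), X1 ↦ leaf(times(m, m)), A ↦ node(leaf(times(m, m)), leaf(times(m, m))) }, so T ↦ leaf(node(leaf(times(m, m)), leaf(times(m, m)))).

leaf(node(leaf(times(m, m)), leaf(times(m, m))))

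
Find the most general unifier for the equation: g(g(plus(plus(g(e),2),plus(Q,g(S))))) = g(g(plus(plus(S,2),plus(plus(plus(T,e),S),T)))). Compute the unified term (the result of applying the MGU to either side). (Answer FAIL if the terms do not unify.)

Decompose g/1: g(plus(plus(g(e),2),plus(Q,g(S)))) = g(plus(plus(S,2),plus(plus(plus(T,e),S),T))).
Decompose g/1: plus(plus(g(e),2),plus(Q,g(S))) = plus(plus(S,2),plus(plus(plus(T,e),S),T)).
Decompose plus/2: plus(g(e),2) = plus(S,2),  plus(Q,g(S)) = plus(plus(plus(T,e),S),T).
Decompose plus/2: g(e) = S,  2 = 2.
Bind S := g(e); substituting into the one remaining equation that mentions S gives: plus(Q,g(g(e))) = plus(plus(plus(T,e),g(e)),T).
Delete trivial equation 2 = 2.
Decompose plus/2: Q = plus(plus(T,e),g(e)),  g(g(e)) = T.
Bind Q := plus(plus(T,e),g(e)); no other remaining equation mentions Q.
Bind T := g(g(e)). Substituting into the earlier binding gives Q := plus(plus(g(g(e)),e),g(e)).
Applying the MGU to either side gives g(g(plus(plus(g(e),2),plus(plus(plus(g(g(e)),e),g(e)),g(g(e)))))).

g(g(plus(plus(g(e),2),plus(plus(plus(g(g(e)),e),g(e)),g(g(e))))))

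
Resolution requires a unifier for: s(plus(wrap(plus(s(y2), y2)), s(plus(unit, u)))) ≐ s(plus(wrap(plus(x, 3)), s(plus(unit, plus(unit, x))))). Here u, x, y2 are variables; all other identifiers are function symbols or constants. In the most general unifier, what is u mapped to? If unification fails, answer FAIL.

Decompose s/1: plus(wrap(plus(s(y2), y2)), s(plus(unit, u))) ≐ plus(wrap(plus(x, 3)), s(plus(unit, plus(unit, x)))).
Decompose plus/2: wrap(plus(s(y2), y2)) ≐ wrap(plus(x, 3)),  s(plus(unit, u)) ≐ s(plus(unit, plus(unit, x))).
Decompose wrap/1: plus(s(y2), y2) ≐ plus(x, 3).
Decompose plus/2: s(y2) ≐ x,  y2 ≐ 3.
Bind x := s(y2); substituting into the one remaining equation that mentions x gives: s(plus(unit, u)) ≐ s(plus(unit, plus(unit, s(y2)))).
Bind y2 := 3; substituting into the remaining equation gives: s(plus(unit, u)) ≐ s(plus(unit, plus(unit, s(3)))). Substituting into the earlier binding gives x := s(3).
Decompose s/1: plus(unit, u) ≐ plus(unit, plus(unit, s(3))).
Decompose plus/2: unit ≐ unit,  u ≐ plus(unit, s(3)).
Delete trivial equation unit ≐ unit.
Bind u := plus(unit, s(3)).
MGU = { x ↦ s(3), y2 ↦ 3, u ↦ plus(unit, s(3)) }, so u ↦ plus(unit, s(3)).

plus(unit, s(3))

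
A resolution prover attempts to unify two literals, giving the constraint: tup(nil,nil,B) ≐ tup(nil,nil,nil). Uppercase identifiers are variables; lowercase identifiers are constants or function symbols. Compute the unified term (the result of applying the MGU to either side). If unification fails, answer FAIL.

Decompose tup/3: nil ≐ nil,  nil ≐ nil,  B ≐ nil.
Delete trivial equation nil ≐ nil.
Delete trivial equation nil ≐ nil.
Bind B := nil.
Applying the MGU to either side gives tup(nil,nil,nil).

tup(nil,nil,nil)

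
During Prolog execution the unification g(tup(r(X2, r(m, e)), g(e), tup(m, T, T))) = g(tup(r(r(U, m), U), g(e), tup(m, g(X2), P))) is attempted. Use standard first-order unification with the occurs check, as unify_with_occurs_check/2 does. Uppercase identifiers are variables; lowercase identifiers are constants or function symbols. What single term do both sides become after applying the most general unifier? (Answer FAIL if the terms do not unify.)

g(tup(r(r(r(m, e), m), r(m, e)), g(e), tup(m, g(r(r(m, e), m)), g(r(r(m, e), m)))))

Decompose g/1: tup(r(X2, r(m, e)), g(e), tup(m, T, T)) = tup(r(r(U, m), U), g(e), tup(m, g(X2), P)).
Decompose tup/3: r(X2, r(m, e)) = r(r(U, m), U),  g(e) = g(e),  tup(m, T, T) = tup(m, g(X2), P).
Decompose r/2: X2 = r(U, m),  r(m, e) = U.
Bind X2 := r(U, m); substituting into the one remaining equation that mentions X2 gives: tup(m, T, T) = tup(m, g(r(U, m)), P).
Bind U := r(m, e); substituting into the one remaining equation that mentions U gives: tup(m, T, T) = tup(m, g(r(r(m, e), m)), P). Substituting into the earlier binding gives X2 := r(r(m, e), m).
Delete trivial equation g(e) = g(e).
Decompose tup/3: m = m,  T = g(r(r(m, e), m)),  T = P.
Delete trivial equation m = m.
Bind T := g(r(r(m, e), m)); substituting into the remaining equation gives: g(r(r(m, e), m)) = P.
Bind P := g(r(r(m, e), m)).
Applying the MGU to either side gives g(tup(r(r(r(m, e), m), r(m, e)), g(e), tup(m, g(r(r(m, e), m)), g(r(r(m, e), m))))).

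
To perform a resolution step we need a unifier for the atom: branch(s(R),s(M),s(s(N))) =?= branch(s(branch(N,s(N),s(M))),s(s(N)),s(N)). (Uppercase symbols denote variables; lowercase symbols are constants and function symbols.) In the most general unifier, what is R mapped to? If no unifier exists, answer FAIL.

Decompose branch/3: s(R) =?= s(branch(N,s(N),s(M))),  s(M) =?= s(s(N)),  s(s(N)) =?= s(N).
Decompose s/1: R =?= branch(N,s(N),s(M)).
Bind R := branch(N,s(N),s(M)); no other remaining equation mentions R.
Decompose s/1: M =?= s(N).
Bind M := s(N); no other remaining equation mentions M. Substituting into the earlier binding gives R := branch(N,s(N),s(s(N))).
Decompose s/1: s(N) =?= N.
Occurs check fails: N occurs in s(N); the equation N =?= s(N) has no finite solution.

FAIL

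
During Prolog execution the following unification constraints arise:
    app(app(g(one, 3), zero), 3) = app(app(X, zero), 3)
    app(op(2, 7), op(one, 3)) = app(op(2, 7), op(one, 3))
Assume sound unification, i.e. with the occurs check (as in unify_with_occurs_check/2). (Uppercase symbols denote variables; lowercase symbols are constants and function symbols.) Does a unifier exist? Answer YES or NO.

Decompose app/2: app(g(one, 3), zero) = app(X, zero),  3 = 3.
Decompose app/2: g(one, 3) = X,  zero = zero.
Bind X := g(one, 3); no other remaining equation mentions X.
Delete trivial equation zero = zero.
Delete trivial equation 3 = 3.
Delete trivial equation app(op(2, 7), op(one, 3)) = app(op(2, 7), op(one, 3)).
No equations remain and no clash or occurs-check failure arose, so a unifier exists.

YES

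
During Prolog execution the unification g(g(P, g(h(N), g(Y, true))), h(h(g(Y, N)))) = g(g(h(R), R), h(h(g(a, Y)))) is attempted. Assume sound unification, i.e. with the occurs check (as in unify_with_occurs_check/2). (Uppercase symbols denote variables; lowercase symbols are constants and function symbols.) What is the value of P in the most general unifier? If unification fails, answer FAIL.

Decompose g/2: g(P, g(h(N), g(Y, true))) = g(h(R), R),  h(h(g(Y, N))) = h(h(g(a, Y))).
Decompose g/2: P = h(R),  g(h(N), g(Y, true)) = R.
Bind P := h(R); no other remaining equation mentions P.
Bind R := g(h(N), g(Y, true)); no other remaining equation mentions R. Substituting into the earlier binding gives P := h(g(h(N), g(Y, true))).
Decompose h/1: h(g(Y, N)) = h(g(a, Y)).
Decompose h/1: g(Y, N) = g(a, Y).
Decompose g/2: Y = a,  N = Y.
Bind Y := a; substituting into the remaining equation gives: N = a. Substituting into the earlier bindings gives P := h(g(h(N), g(a, true))), R := g(h(N), g(a, true)).
Bind N := a. Substituting into the earlier bindings gives P := h(g(h(a), g(a, true))), R := g(h(a), g(a, true)).
MGU = { P -> h(g(h(a), g(a, true))), R -> g(h(a), g(a, true)), Y -> a, N -> a }, so P -> h(g(h(a), g(a, true))).

h(g(h(a), g(a, true)))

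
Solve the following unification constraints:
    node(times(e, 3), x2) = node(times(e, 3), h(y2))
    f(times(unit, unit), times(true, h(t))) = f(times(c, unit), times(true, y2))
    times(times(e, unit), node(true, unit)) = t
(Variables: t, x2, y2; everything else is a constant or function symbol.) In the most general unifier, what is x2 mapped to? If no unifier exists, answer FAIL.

Decompose node/2: times(e, 3) = times(e, 3),  x2 = h(y2).
Delete trivial equation times(e, 3) = times(e, 3).
Bind x2 := h(y2); no other remaining equation mentions x2.
Decompose f/2: times(unit, unit) = times(c, unit),  times(true, h(t)) = times(true, y2).
Decompose times/2: unit = c,  unit = unit.
Clash: constants unit and c differ; no unifier exists.

FAIL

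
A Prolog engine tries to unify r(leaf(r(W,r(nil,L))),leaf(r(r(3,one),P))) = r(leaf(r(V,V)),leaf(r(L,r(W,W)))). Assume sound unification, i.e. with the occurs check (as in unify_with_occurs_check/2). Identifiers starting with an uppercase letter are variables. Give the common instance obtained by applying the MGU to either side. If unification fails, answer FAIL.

Decompose r/2: leaf(r(W,r(nil,L))) = leaf(r(V,V)),  leaf(r(r(3,one),P)) = leaf(r(L,r(W,W))).
Decompose leaf/1: r(W,r(nil,L)) = r(V,V).
Decompose r/2: W = V,  r(nil,L) = V.
Bind W := V; substituting into the one remaining equation that mentions W gives: leaf(r(r(3,one),P)) = leaf(r(L,r(V,V))).
Bind V := r(nil,L); substituting into the remaining equation gives: leaf(r(r(3,one),P)) = leaf(r(L,r(r(nil,L),r(nil,L)))). Substituting into the earlier binding gives W := r(nil,L).
Decompose leaf/1: r(r(3,one),P) = r(L,r(r(nil,L),r(nil,L))).
Decompose r/2: r(3,one) = L,  P = r(r(nil,L),r(nil,L)).
Bind L := r(3,one); substituting into the remaining equation gives: P = r(r(nil,r(3,one)),r(nil,r(3,one))). Substituting into the earlier bindings gives W := r(nil,r(3,one)), V := r(nil,r(3,one)).
Bind P := r(r(nil,r(3,one)),r(nil,r(3,one))).
Applying the MGU to either side gives r(leaf(r(r(nil,r(3,one)),r(nil,r(3,one)))),leaf(r(r(3,one),r(r(nil,r(3,one)),r(nil,r(3,one)))))).

r(leaf(r(r(nil,r(3,one)),r(nil,r(3,one)))),leaf(r(r(3,one),r(r(nil,r(3,one)),r(nil,r(3,one))))))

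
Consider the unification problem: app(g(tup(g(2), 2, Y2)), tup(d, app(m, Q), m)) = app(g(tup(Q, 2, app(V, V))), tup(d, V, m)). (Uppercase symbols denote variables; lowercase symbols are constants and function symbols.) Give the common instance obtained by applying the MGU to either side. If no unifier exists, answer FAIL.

app(g(tup(g(2), 2, app(app(m, g(2)), app(m, g(2))))), tup(d, app(m, g(2)), m))

Decompose app/2: g(tup(g(2), 2, Y2)) = g(tup(Q, 2, app(V, V))),  tup(d, app(m, Q), m) = tup(d, V, m).
Decompose g/1: tup(g(2), 2, Y2) = tup(Q, 2, app(V, V)).
Decompose tup/3: g(2) = Q,  2 = 2,  Y2 = app(V, V).
Bind Q := g(2); substituting into the one remaining equation that mentions Q gives: tup(d, app(m, g(2)), m) = tup(d, V, m).
Delete trivial equation 2 = 2.
Bind Y2 := app(V, V); no other remaining equation mentions Y2.
Decompose tup/3: d = d,  app(m, g(2)) = V,  m = m.
Delete trivial equation d = d.
Bind V := app(m, g(2)); no other remaining equation mentions V. Substituting into the earlier binding gives Y2 := app(app(m, g(2)), app(m, g(2))).
Delete trivial equation m = m.
Applying the MGU to either side gives app(g(tup(g(2), 2, app(app(m, g(2)), app(m, g(2))))), tup(d, app(m, g(2)), m)).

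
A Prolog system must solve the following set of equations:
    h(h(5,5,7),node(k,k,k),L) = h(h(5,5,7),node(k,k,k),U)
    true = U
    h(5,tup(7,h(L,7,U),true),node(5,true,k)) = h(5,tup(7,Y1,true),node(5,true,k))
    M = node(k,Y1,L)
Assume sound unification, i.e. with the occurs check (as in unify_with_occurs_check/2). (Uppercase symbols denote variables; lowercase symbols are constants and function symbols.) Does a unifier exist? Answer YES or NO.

Decompose h/3: h(5,5,7) = h(5,5,7),  node(k,k,k) = node(k,k,k),  L = U.
Delete trivial equation h(5,5,7) = h(5,5,7).
Delete trivial equation node(k,k,k) = node(k,k,k).
Bind L := U; substituting into the 2 remaining equations that mention L gives: h(5,tup(7,h(U,7,U),true),node(5,true,k)) = h(5,tup(7,Y1,true),node(5,true,k)),  M = node(k,Y1,U).
Bind U := true; substituting into the remaining equations gives: h(5,tup(7,h(true,7,true),true),node(5,true,k)) = h(5,tup(7,Y1,true),node(5,true,k)),  M = node(k,Y1,true). Substituting into the earlier binding gives L := true.
Decompose h/3: 5 = 5,  tup(7,h(true,7,true),true) = tup(7,Y1,true),  node(5,true,k) = node(5,true,k).
Delete trivial equation 5 = 5.
Decompose tup/3: 7 = 7,  h(true,7,true) = Y1,  true = true.
Delete trivial equation 7 = 7.
Bind Y1 := h(true,7,true); substituting into the one remaining equation that mentions Y1 gives: M = node(k,h(true,7,true),true).
Delete trivial equation true = true.
Delete trivial equation node(5,true,k) = node(5,true,k).
Bind M := node(k,h(true,7,true),true).
No equations remain and no clash or occurs-check failure arose, so a unifier exists.

YES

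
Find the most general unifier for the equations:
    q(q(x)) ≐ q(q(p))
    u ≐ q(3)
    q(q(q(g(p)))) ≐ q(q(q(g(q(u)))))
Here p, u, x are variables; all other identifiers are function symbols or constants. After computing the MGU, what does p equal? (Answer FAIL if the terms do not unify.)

q(q(3))

Decompose q/1: q(x) ≐ q(p).
Decompose q/1: x ≐ p.
Bind x := p; no other remaining equation mentions x.
Bind u := q(3); substituting into the remaining equation gives: q(q(q(g(p)))) ≐ q(q(q(g(q(q(3)))))).
Decompose q/1: q(q(g(p))) ≐ q(q(g(q(q(3))))).
Decompose q/1: q(g(p)) ≐ q(g(q(q(3)))).
Decompose q/1: g(p) ≐ g(q(q(3))).
Decompose g/1: p ≐ q(q(3)).
Bind p := q(q(3)). Substituting into the earlier binding gives x := q(q(3)).
MGU = { x -> q(q(3)), u -> q(3), p -> q(q(3)) }, so p -> q(q(3)).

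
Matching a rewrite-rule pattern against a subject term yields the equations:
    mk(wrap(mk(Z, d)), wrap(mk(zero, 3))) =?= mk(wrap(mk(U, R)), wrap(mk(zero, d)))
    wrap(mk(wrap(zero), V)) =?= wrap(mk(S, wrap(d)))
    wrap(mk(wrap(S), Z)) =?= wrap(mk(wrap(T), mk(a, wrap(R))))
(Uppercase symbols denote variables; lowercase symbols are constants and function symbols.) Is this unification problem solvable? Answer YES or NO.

Decompose mk/2: wrap(mk(Z, d)) =?= wrap(mk(U, R)),  wrap(mk(zero, 3)) =?= wrap(mk(zero, d)).
Decompose wrap/1: mk(Z, d) =?= mk(U, R).
Decompose mk/2: Z =?= U,  d =?= R.
Bind Z := U; substituting into the one remaining equation that mentions Z gives: wrap(mk(wrap(S), U)) =?= wrap(mk(wrap(T), mk(a, wrap(R)))).
Bind R := d; substituting into the one remaining equation that mentions R gives: wrap(mk(wrap(S), U)) =?= wrap(mk(wrap(T), mk(a, wrap(d)))).
Decompose wrap/1: mk(zero, 3) =?= mk(zero, d).
Decompose mk/2: zero =?= zero,  3 =?= d.
Delete trivial equation zero =?= zero.
Clash: constants 3 and d differ; no unifier exists.

NO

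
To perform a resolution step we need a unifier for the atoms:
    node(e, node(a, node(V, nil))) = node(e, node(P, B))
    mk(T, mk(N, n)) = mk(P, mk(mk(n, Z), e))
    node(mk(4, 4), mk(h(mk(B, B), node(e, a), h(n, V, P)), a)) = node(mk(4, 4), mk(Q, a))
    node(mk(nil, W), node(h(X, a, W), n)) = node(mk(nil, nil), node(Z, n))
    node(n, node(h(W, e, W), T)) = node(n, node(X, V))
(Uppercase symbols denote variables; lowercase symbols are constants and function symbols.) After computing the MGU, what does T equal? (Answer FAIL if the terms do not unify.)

Decompose node/2: e = e,  node(a, node(V, nil)) = node(P, B).
Delete trivial equation e = e.
Decompose node/2: a = P,  node(V, nil) = B.
Bind P := a; substituting into the 2 remaining equations that mention P gives: mk(T, mk(N, n)) = mk(a, mk(mk(n, Z), e)),  node(mk(4, 4), mk(h(mk(B, B), node(e, a), h(n, V, a)), a)) = node(mk(4, 4), mk(Q, a)).
Bind B := node(V, nil); substituting into the one remaining equation that mentions B gives: node(mk(4, 4), mk(h(mk(node(V, nil), node(V, nil)), node(e, a), h(n, V, a)), a)) = node(mk(4, 4), mk(Q, a)).
Decompose mk/2: T = a,  mk(N, n) = mk(mk(n, Z), e).
Bind T := a; substituting into the one remaining equation that mentions T gives: node(n, node(h(W, e, W), a)) = node(n, node(X, V)).
Decompose mk/2: N = mk(n, Z),  n = e.
Bind N := mk(n, Z); no other remaining equation mentions N.
Clash: constants n and e differ; no unifier exists.

FAIL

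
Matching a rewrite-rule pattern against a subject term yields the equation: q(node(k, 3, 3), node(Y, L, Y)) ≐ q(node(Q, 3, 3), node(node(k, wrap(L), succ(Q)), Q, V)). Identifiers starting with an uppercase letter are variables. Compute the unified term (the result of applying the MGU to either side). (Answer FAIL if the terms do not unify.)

Decompose q/2: node(k, 3, 3) ≐ node(Q, 3, 3),  node(Y, L, Y) ≐ node(node(k, wrap(L), succ(Q)), Q, V).
Decompose node/3: k ≐ Q,  3 ≐ 3,  3 ≐ 3.
Bind Q := k; substituting into the one remaining equation that mentions Q gives: node(Y, L, Y) ≐ node(node(k, wrap(L), succ(k)), k, V).
Delete trivial equation 3 ≐ 3.
Delete trivial equation 3 ≐ 3.
Decompose node/3: Y ≐ node(k, wrap(L), succ(k)),  L ≐ k,  Y ≐ V.
Bind Y := node(k, wrap(L), succ(k)); substituting into the one remaining equation that mentions Y gives: node(k, wrap(L), succ(k)) ≐ V.
Bind L := k; substituting into the remaining equation gives: node(k, wrap(k), succ(k)) ≐ V. Substituting into the earlier binding gives Y := node(k, wrap(k), succ(k)).
Bind V := node(k, wrap(k), succ(k)).
Applying the MGU to either side gives q(node(k, 3, 3), node(node(k, wrap(k), succ(k)), k, node(k, wrap(k), succ(k)))).

q(node(k, 3, 3), node(node(k, wrap(k), succ(k)), k, node(k, wrap(k), succ(k))))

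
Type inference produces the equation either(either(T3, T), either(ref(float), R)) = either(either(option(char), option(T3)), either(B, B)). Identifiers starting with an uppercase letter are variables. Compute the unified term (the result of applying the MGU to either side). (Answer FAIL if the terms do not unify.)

either(either(option(char), option(option(char))), either(ref(float), ref(float)))

Decompose either/2: either(T3, T) = either(option(char), option(T3)),  either(ref(float), R) = either(B, B).
Decompose either/2: T3 = option(char),  T = option(T3).
Bind T3 := option(char); substituting into the one remaining equation that mentions T3 gives: T = option(option(char)).
Bind T := option(option(char)); no other remaining equation mentions T.
Decompose either/2: ref(float) = B,  R = B.
Bind B := ref(float); substituting into the remaining equation gives: R = ref(float).
Bind R := ref(float).
Applying the MGU to either side gives either(either(option(char), option(option(char))), either(ref(float), ref(float))).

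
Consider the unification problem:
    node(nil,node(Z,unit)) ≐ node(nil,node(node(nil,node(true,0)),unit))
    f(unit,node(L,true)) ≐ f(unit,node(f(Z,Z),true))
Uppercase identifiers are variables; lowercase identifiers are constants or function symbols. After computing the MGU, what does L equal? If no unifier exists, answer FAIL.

f(node(nil,node(true,0)),node(nil,node(true,0)))

Decompose node/2: nil ≐ nil,  node(Z,unit) ≐ node(node(nil,node(true,0)),unit).
Delete trivial equation nil ≐ nil.
Decompose node/2: Z ≐ node(nil,node(true,0)),  unit ≐ unit.
Bind Z := node(nil,node(true,0)); substituting into the one remaining equation that mentions Z gives: f(unit,node(L,true)) ≐ f(unit,node(f(node(nil,node(true,0)),node(nil,node(true,0))),true)).
Delete trivial equation unit ≐ unit.
Decompose f/2: unit ≐ unit,  node(L,true) ≐ node(f(node(nil,node(true,0)),node(nil,node(true,0))),true).
Delete trivial equation unit ≐ unit.
Decompose node/2: L ≐ f(node(nil,node(true,0)),node(nil,node(true,0))),  true ≐ true.
Bind L := f(node(nil,node(true,0)),node(nil,node(true,0))); no other remaining equation mentions L.
Delete trivial equation true ≐ true.
MGU = { Z := node(nil,node(true,0)), L := f(node(nil,node(true,0)),node(nil,node(true,0))) }, so L := f(node(nil,node(true,0)),node(nil,node(true,0))).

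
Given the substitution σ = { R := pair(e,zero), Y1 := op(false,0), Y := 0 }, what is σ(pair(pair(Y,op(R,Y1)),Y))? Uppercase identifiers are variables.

Replace each occurrence of R with pair(e,zero).
Replace each occurrence of Y1 with op(false,0).
Replace each occurrence of Y with 0.
Result: pair(pair(0,op(pair(e,zero),op(false,0))),0).

pair(pair(0,op(pair(e,zero),op(false,0))),0)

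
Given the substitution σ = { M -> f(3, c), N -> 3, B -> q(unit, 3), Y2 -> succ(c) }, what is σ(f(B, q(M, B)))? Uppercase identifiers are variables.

f(q(unit, 3), q(f(3, c), q(unit, 3)))

Replace each occurrence of M with f(3, c).
Replace each occurrence of B with q(unit, 3).
Result: f(q(unit, 3), q(f(3, c), q(unit, 3))).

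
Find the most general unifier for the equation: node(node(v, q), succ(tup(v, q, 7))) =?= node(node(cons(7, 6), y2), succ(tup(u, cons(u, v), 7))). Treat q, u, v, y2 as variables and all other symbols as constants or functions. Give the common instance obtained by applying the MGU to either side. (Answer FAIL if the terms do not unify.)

Decompose node/2: node(v, q) =?= node(cons(7, 6), y2),  succ(tup(v, q, 7)) =?= succ(tup(u, cons(u, v), 7)).
Decompose node/2: v =?= cons(7, 6),  q =?= y2.
Bind v := cons(7, 6); substituting into the one remaining equation that mentions v gives: succ(tup(cons(7, 6), q, 7)) =?= succ(tup(u, cons(u, cons(7, 6)), 7)).
Bind q := y2; substituting into the remaining equation gives: succ(tup(cons(7, 6), y2, 7)) =?= succ(tup(u, cons(u, cons(7, 6)), 7)).
Decompose succ/1: tup(cons(7, 6), y2, 7) =?= tup(u, cons(u, cons(7, 6)), 7).
Decompose tup/3: cons(7, 6) =?= u,  y2 =?= cons(u, cons(7, 6)),  7 =?= 7.
Bind u := cons(7, 6); substituting into the one remaining equation that mentions u gives: y2 =?= cons(cons(7, 6), cons(7, 6)).
Bind y2 := cons(cons(7, 6), cons(7, 6)); no other remaining equation mentions y2. Substituting into the earlier binding gives q := cons(cons(7, 6), cons(7, 6)).
Delete trivial equation 7 =?= 7.
Applying the MGU to either side gives node(node(cons(7, 6), cons(cons(7, 6), cons(7, 6))), succ(tup(cons(7, 6), cons(cons(7, 6), cons(7, 6)), 7))).

node(node(cons(7, 6), cons(cons(7, 6), cons(7, 6))), succ(tup(cons(7, 6), cons(cons(7, 6), cons(7, 6)), 7)))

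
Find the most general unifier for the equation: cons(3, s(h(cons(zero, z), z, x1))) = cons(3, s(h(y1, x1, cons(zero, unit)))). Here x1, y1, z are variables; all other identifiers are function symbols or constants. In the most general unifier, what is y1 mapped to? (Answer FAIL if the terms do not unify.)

cons(zero, cons(zero, unit))

Decompose cons/2: 3 = 3,  s(h(cons(zero, z), z, x1)) = s(h(y1, x1, cons(zero, unit))).
Delete trivial equation 3 = 3.
Decompose s/1: h(cons(zero, z), z, x1) = h(y1, x1, cons(zero, unit)).
Decompose h/3: cons(zero, z) = y1,  z = x1,  x1 = cons(zero, unit).
Bind y1 := cons(zero, z); no other remaining equation mentions y1.
Bind z := x1; no other remaining equation mentions z. Substituting into the earlier binding gives y1 := cons(zero, x1).
Bind x1 := cons(zero, unit). Substituting into the earlier bindings gives y1 := cons(zero, cons(zero, unit)), z := cons(zero, unit).
MGU = { y1 := cons(zero, cons(zero, unit)), z := cons(zero, unit), x1 := cons(zero, unit) }, so y1 := cons(zero, cons(zero, unit)).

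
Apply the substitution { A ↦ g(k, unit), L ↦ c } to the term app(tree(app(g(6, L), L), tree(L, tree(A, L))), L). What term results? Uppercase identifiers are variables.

app(tree(app(g(6, c), c), tree(c, tree(g(k, unit), c))), c)

Replace each occurrence of A with g(k, unit).
Replace each occurrence of L with c.
Result: app(tree(app(g(6, c), c), tree(c, tree(g(k, unit), c))), c).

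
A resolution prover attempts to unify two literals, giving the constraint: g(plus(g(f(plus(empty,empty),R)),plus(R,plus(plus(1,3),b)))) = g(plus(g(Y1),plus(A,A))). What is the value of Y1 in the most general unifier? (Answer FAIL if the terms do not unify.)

Decompose g/1: plus(g(f(plus(empty,empty),R)),plus(R,plus(plus(1,3),b))) = plus(g(Y1),plus(A,A)).
Decompose plus/2: g(f(plus(empty,empty),R)) = g(Y1),  plus(R,plus(plus(1,3),b)) = plus(A,A).
Decompose g/1: f(plus(empty,empty),R) = Y1.
Bind Y1 := f(plus(empty,empty),R); no other remaining equation mentions Y1.
Decompose plus/2: R = A,  plus(plus(1,3),b) = A.
Bind R := A; no other remaining equation mentions R. Substituting into the earlier binding gives Y1 := f(plus(empty,empty),A).
Bind A := plus(plus(1,3),b). Substituting into the earlier bindings gives Y1 := f(plus(empty,empty),plus(plus(1,3),b)), R := plus(plus(1,3),b).
MGU = { Y1 ↦ f(plus(empty,empty),plus(plus(1,3),b)), R ↦ plus(plus(1,3),b), A ↦ plus(plus(1,3),b) }, so Y1 ↦ f(plus(empty,empty),plus(plus(1,3),b)).

f(plus(empty,empty),plus(plus(1,3),b))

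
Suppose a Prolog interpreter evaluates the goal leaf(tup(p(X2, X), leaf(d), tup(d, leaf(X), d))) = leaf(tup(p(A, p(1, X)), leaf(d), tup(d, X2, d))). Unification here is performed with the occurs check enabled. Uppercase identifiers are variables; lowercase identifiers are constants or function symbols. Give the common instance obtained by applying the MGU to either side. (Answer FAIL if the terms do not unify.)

Decompose leaf/1: tup(p(X2, X), leaf(d), tup(d, leaf(X), d)) = tup(p(A, p(1, X)), leaf(d), tup(d, X2, d)).
Decompose tup/3: p(X2, X) = p(A, p(1, X)),  leaf(d) = leaf(d),  tup(d, leaf(X), d) = tup(d, X2, d).
Decompose p/2: X2 = A,  X = p(1, X).
Bind X2 := A; substituting into the one remaining equation that mentions X2 gives: tup(d, leaf(X), d) = tup(d, A, d).
Occurs check fails: X occurs in p(1, X); the equation X = p(1, X) has no finite solution.

FAIL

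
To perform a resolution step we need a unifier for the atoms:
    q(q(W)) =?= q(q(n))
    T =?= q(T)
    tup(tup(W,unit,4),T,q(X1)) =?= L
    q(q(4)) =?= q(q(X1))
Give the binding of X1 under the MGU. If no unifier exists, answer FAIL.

Decompose q/1: q(W) =?= q(n).
Decompose q/1: W =?= n.
Bind W := n; substituting into the one remaining equation that mentions W gives: tup(tup(n,unit,4),T,q(X1)) =?= L.
Occurs check fails: T occurs in q(T); the equation T =?= q(T) has no finite solution.

FAIL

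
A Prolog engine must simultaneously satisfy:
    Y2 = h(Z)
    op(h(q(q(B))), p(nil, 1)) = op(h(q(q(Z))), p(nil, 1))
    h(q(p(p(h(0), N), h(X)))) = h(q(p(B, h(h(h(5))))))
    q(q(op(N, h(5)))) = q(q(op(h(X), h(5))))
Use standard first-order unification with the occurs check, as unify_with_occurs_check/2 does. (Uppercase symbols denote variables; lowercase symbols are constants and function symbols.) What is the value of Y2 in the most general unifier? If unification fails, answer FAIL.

Bind Y2 := h(Z); no other remaining equation mentions Y2.
Decompose op/2: h(q(q(B))) = h(q(q(Z))),  p(nil, 1) = p(nil, 1).
Decompose h/1: q(q(B)) = q(q(Z)).
Decompose q/1: q(B) = q(Z).
Decompose q/1: B = Z.
Bind B := Z; substituting into the one remaining equation that mentions B gives: h(q(p(p(h(0), N), h(X)))) = h(q(p(Z, h(h(h(5)))))).
Delete trivial equation p(nil, 1) = p(nil, 1).
Decompose h/1: q(p(p(h(0), N), h(X))) = q(p(Z, h(h(h(5))))).
Decompose q/1: p(p(h(0), N), h(X)) = p(Z, h(h(h(5)))).
Decompose p/2: p(h(0), N) = Z,  h(X) = h(h(h(5))).
Bind Z := p(h(0), N); no other remaining equation mentions Z. Substituting into the earlier bindings gives Y2 := h(p(h(0), N)), B := p(h(0), N).
Decompose h/1: X = h(h(5)).
Bind X := h(h(5)); substituting into the remaining equation gives: q(q(op(N, h(5)))) = q(q(op(h(h(h(5))), h(5)))).
Decompose q/1: q(op(N, h(5))) = q(op(h(h(h(5))), h(5))).
Decompose q/1: op(N, h(5)) = op(h(h(h(5))), h(5)).
Decompose op/2: N = h(h(h(5))),  h(5) = h(5).
Bind N := h(h(h(5))); no other remaining equation mentions N. Substituting into the earlier bindings gives Y2 := h(p(h(0), h(h(h(5))))), B := p(h(0), h(h(h(5)))), Z := p(h(0), h(h(h(5)))).
Delete trivial equation h(5) = h(5).
MGU = { Y2 ↦ h(p(h(0), h(h(h(5))))), B ↦ p(h(0), h(h(h(5)))), Z ↦ p(h(0), h(h(h(5)))), X ↦ h(h(5)), N ↦ h(h(h(5))) }, so Y2 ↦ h(p(h(0), h(h(h(5))))).

h(p(h(0), h(h(h(5)))))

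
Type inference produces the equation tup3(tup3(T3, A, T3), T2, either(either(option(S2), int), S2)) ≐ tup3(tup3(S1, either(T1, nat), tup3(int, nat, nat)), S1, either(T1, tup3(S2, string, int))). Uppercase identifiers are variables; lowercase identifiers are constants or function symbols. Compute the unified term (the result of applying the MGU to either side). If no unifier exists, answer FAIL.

Decompose tup3/3: tup3(T3, A, T3) ≐ tup3(S1, either(T1, nat), tup3(int, nat, nat)),  T2 ≐ S1,  either(either(option(S2), int), S2) ≐ either(T1, tup3(S2, string, int)).
Decompose tup3/3: T3 ≐ S1,  A ≐ either(T1, nat),  T3 ≐ tup3(int, nat, nat).
Bind T3 := S1; substituting into the one remaining equation that mentions T3 gives: S1 ≐ tup3(int, nat, nat).
Bind A := either(T1, nat); no other remaining equation mentions A.
Bind S1 := tup3(int, nat, nat); substituting into the one remaining equation that mentions S1 gives: T2 ≐ tup3(int, nat, nat). Substituting into the earlier binding gives T3 := tup3(int, nat, nat).
Bind T2 := tup3(int, nat, nat); no other remaining equation mentions T2.
Decompose either/2: either(option(S2), int) ≐ T1,  S2 ≐ tup3(S2, string, int).
Bind T1 := either(option(S2), int); no other remaining equation mentions T1. Substituting into the earlier binding gives A := either(either(option(S2), int), nat).
Occurs check fails: S2 occurs in tup3(S2, string, int); the equation S2 ≐ tup3(S2, string, int) has no finite solution.

FAIL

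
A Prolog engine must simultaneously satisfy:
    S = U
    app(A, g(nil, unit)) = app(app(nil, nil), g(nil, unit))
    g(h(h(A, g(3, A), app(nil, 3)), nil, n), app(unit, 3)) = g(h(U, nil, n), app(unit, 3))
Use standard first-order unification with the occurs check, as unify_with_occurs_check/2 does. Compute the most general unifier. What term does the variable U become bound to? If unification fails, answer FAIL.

Bind S := U; no other remaining equation mentions S.
Decompose app/2: A = app(nil, nil),  g(nil, unit) = g(nil, unit).
Bind A := app(nil, nil); substituting into the one remaining equation that mentions A gives: g(h(h(app(nil, nil), g(3, app(nil, nil)), app(nil, 3)), nil, n), app(unit, 3)) = g(h(U, nil, n), app(unit, 3)).
Delete trivial equation g(nil, unit) = g(nil, unit).
Decompose g/2: h(h(app(nil, nil), g(3, app(nil, nil)), app(nil, 3)), nil, n) = h(U, nil, n),  app(unit, 3) = app(unit, 3).
Decompose h/3: h(app(nil, nil), g(3, app(nil, nil)), app(nil, 3)) = U,  nil = nil,  n = n.
Bind U := h(app(nil, nil), g(3, app(nil, nil)), app(nil, 3)); no other remaining equation mentions U. Substituting into the earlier binding gives S := h(app(nil, nil), g(3, app(nil, nil)), app(nil, 3)).
Delete trivial equation nil = nil.
Delete trivial equation n = n.
Delete trivial equation app(unit, 3) = app(unit, 3).
MGU = { S = h(app(nil, nil), g(3, app(nil, nil)), app(nil, 3)), A = app(nil, nil), U = h(app(nil, nil), g(3, app(nil, nil)), app(nil, 3)) }, so U = h(app(nil, nil), g(3, app(nil, nil)), app(nil, 3)).

h(app(nil, nil), g(3, app(nil, nil)), app(nil, 3))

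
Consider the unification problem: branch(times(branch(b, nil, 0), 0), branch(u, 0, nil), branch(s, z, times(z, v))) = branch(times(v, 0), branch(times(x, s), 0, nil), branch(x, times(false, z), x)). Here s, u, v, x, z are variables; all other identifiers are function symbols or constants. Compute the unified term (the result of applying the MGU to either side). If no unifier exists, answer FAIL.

FAIL

Decompose branch/3: times(branch(b, nil, 0), 0) = times(v, 0),  branch(u, 0, nil) = branch(times(x, s), 0, nil),  branch(s, z, times(z, v)) = branch(x, times(false, z), x).
Decompose times/2: branch(b, nil, 0) = v,  0 = 0.
Bind v := branch(b, nil, 0); substituting into the one remaining equation that mentions v gives: branch(s, z, times(z, branch(b, nil, 0))) = branch(x, times(false, z), x).
Delete trivial equation 0 = 0.
Decompose branch/3: u = times(x, s),  0 = 0,  nil = nil.
Bind u := times(x, s); no other remaining equation mentions u.
Delete trivial equation 0 = 0.
Delete trivial equation nil = nil.
Decompose branch/3: s = x,  z = times(false, z),  times(z, branch(b, nil, 0)) = x.
Bind s := x; no other remaining equation mentions s. Substituting into the earlier binding gives u := times(x, x).
Occurs check fails: z occurs in times(false, z); the equation z = times(false, z) has no finite solution.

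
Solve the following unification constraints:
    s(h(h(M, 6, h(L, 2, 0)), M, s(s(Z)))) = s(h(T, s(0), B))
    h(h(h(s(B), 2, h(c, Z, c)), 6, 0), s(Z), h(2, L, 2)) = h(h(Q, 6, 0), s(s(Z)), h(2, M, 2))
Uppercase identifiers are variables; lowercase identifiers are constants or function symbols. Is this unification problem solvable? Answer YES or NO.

NO

Decompose s/1: h(h(M, 6, h(L, 2, 0)), M, s(s(Z))) = h(T, s(0), B).
Decompose h/3: h(M, 6, h(L, 2, 0)) = T,  M = s(0),  s(s(Z)) = B.
Bind T := h(M, 6, h(L, 2, 0)); no other remaining equation mentions T.
Bind M := s(0); substituting into the one remaining equation that mentions M gives: h(h(h(s(B), 2, h(c, Z, c)), 6, 0), s(Z), h(2, L, 2)) = h(h(Q, 6, 0), s(s(Z)), h(2, s(0), 2)). Substituting into the earlier binding gives T := h(s(0), 6, h(L, 2, 0)).
Bind B := s(s(Z)); substituting into the remaining equation gives: h(h(h(s(s(s(Z))), 2, h(c, Z, c)), 6, 0), s(Z), h(2, L, 2)) = h(h(Q, 6, 0), s(s(Z)), h(2, s(0), 2)).
Decompose h/3: h(h(s(s(s(Z))), 2, h(c, Z, c)), 6, 0) = h(Q, 6, 0),  s(Z) = s(s(Z)),  h(2, L, 2) = h(2, s(0), 2).
Decompose h/3: h(s(s(s(Z))), 2, h(c, Z, c)) = Q,  6 = 6,  0 = 0.
Bind Q := h(s(s(s(Z))), 2, h(c, Z, c)); no other remaining equation mentions Q.
Delete trivial equation 6 = 6.
Delete trivial equation 0 = 0.
Decompose s/1: Z = s(Z).
Occurs check fails: Z occurs in s(Z); the equation Z = s(Z) has no finite solution.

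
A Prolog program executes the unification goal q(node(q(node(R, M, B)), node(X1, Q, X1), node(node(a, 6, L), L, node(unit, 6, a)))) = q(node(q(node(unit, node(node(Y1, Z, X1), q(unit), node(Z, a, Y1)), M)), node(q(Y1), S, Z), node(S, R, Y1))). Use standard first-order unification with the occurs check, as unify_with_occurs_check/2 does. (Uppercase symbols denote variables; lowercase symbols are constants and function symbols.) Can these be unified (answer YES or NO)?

YES

Decompose q/1: node(q(node(R, M, B)), node(X1, Q, X1), node(node(a, 6, L), L, node(unit, 6, a))) = node(q(node(unit, node(node(Y1, Z, X1), q(unit), node(Z, a, Y1)), M)), node(q(Y1), S, Z), node(S, R, Y1)).
Decompose node/3: q(node(R, M, B)) = q(node(unit, node(node(Y1, Z, X1), q(unit), node(Z, a, Y1)), M)),  node(X1, Q, X1) = node(q(Y1), S, Z),  node(node(a, 6, L), L, node(unit, 6, a)) = node(S, R, Y1).
Decompose q/1: node(R, M, B) = node(unit, node(node(Y1, Z, X1), q(unit), node(Z, a, Y1)), M).
Decompose node/3: R = unit,  M = node(node(Y1, Z, X1), q(unit), node(Z, a, Y1)),  B = M.
Bind R := unit; substituting into the one remaining equation that mentions R gives: node(node(a, 6, L), L, node(unit, 6, a)) = node(S, unit, Y1).
Bind M := node(node(Y1, Z, X1), q(unit), node(Z, a, Y1)); substituting into the one remaining equation that mentions M gives: B = node(node(Y1, Z, X1), q(unit), node(Z, a, Y1)).
Bind B := node(node(Y1, Z, X1), q(unit), node(Z, a, Y1)); no other remaining equation mentions B.
Decompose node/3: X1 = q(Y1),  Q = S,  X1 = Z.
Bind X1 := q(Y1); substituting into the one remaining equation that mentions X1 gives: q(Y1) = Z. Substituting into the earlier bindings gives M := node(node(Y1, Z, q(Y1)), q(unit), node(Z, a, Y1)), B := node(node(Y1, Z, q(Y1)), q(unit), node(Z, a, Y1)).
Bind Q := S; no other remaining equation mentions Q.
Bind Z := q(Y1); no other remaining equation mentions Z. Substituting into the earlier bindings gives M := node(node(Y1, q(Y1), q(Y1)), q(unit), node(q(Y1), a, Y1)), B := node(node(Y1, q(Y1), q(Y1)), q(unit), node(q(Y1), a, Y1)).
Decompose node/3: node(a, 6, L) = S,  L = unit,  node(unit, 6, a) = Y1.
Bind S := node(a, 6, L); no other remaining equation mentions S. Substituting into the earlier binding gives Q := node(a, 6, L).
Bind L := unit; no other remaining equation mentions L. Substituting into the earlier bindings gives Q := node(a, 6, unit), S := node(a, 6, unit).
Bind Y1 := node(unit, 6, a). Substituting into the earlier bindings gives M := node(node(node(unit, 6, a), q(node(unit, 6, a)), q(node(unit, 6, a))), q(unit), node(q(node(unit, 6, a)), a, node(unit, 6, a))), B := node(node(node(unit, 6, a), q(node(unit, 6, a)), q(node(unit, 6, a))), q(unit), node(q(node(unit, 6, a)), a, node(unit, 6, a))), X1 := q(node(unit, 6, a)), Z := q(node(unit, 6, a)).
No equations remain and no clash or occurs-check failure arose, so a unifier exists.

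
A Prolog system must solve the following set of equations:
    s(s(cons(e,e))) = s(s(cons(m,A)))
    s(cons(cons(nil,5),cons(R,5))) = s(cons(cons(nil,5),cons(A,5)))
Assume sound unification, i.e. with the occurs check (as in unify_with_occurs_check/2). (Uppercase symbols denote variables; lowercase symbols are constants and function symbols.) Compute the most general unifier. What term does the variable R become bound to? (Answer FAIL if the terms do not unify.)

Decompose s/1: s(cons(e,e)) = s(cons(m,A)).
Decompose s/1: cons(e,e) = cons(m,A).
Decompose cons/2: e = m,  e = A.
Clash: constants e and m differ; no unifier exists.

FAIL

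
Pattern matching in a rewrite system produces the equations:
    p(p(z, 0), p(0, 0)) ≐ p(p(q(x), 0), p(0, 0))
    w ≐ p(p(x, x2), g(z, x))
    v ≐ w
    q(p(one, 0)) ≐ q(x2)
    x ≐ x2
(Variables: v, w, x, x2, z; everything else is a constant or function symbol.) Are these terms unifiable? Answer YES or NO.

Decompose p/2: p(z, 0) ≐ p(q(x), 0),  p(0, 0) ≐ p(0, 0).
Decompose p/2: z ≐ q(x),  0 ≐ 0.
Bind z := q(x); substituting into the one remaining equation that mentions z gives: w ≐ p(p(x, x2), g(q(x), x)).
Delete trivial equation 0 ≐ 0.
Delete trivial equation p(0, 0) ≐ p(0, 0).
Bind w := p(p(x, x2), g(q(x), x)); substituting into the one remaining equation that mentions w gives: v ≐ p(p(x, x2), g(q(x), x)).
Bind v := p(p(x, x2), g(q(x), x)); no other remaining equation mentions v.
Decompose q/1: p(one, 0) ≐ x2.
Bind x2 := p(one, 0); substituting into the remaining equation gives: x ≐ p(one, 0). Substituting into the earlier bindings gives w := p(p(x, p(one, 0)), g(q(x), x)), v := p(p(x, p(one, 0)), g(q(x), x)).
Bind x := p(one, 0). Substituting into the earlier bindings gives z := q(p(one, 0)), w := p(p(p(one, 0), p(one, 0)), g(q(p(one, 0)), p(one, 0))), v := p(p(p(one, 0), p(one, 0)), g(q(p(one, 0)), p(one, 0))).
No equations remain and no clash or occurs-check failure arose, so a unifier exists.

YES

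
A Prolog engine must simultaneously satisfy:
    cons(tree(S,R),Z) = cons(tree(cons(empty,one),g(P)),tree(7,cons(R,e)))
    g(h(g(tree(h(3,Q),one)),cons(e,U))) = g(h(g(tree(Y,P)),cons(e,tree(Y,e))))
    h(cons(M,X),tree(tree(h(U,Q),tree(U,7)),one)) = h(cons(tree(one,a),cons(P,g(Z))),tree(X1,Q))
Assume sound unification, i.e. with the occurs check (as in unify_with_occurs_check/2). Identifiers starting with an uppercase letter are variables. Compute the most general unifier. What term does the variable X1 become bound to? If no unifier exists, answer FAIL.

Decompose cons/2: tree(S,R) = tree(cons(empty,one),g(P)),  Z = tree(7,cons(R,e)).
Decompose tree/2: S = cons(empty,one),  R = g(P).
Bind S := cons(empty,one); no other remaining equation mentions S.
Bind R := g(P); substituting into the one remaining equation that mentions R gives: Z = tree(7,cons(g(P),e)).
Bind Z := tree(7,cons(g(P),e)); substituting into the one remaining equation that mentions Z gives: h(cons(M,X),tree(tree(h(U,Q),tree(U,7)),one)) = h(cons(tree(one,a),cons(P,g(tree(7,cons(g(P),e))))),tree(X1,Q)).
Decompose g/1: h(g(tree(h(3,Q),one)),cons(e,U)) = h(g(tree(Y,P)),cons(e,tree(Y,e))).
Decompose h/2: g(tree(h(3,Q),one)) = g(tree(Y,P)),  cons(e,U) = cons(e,tree(Y,e)).
Decompose g/1: tree(h(3,Q),one) = tree(Y,P).
Decompose tree/2: h(3,Q) = Y,  one = P.
Bind Y := h(3,Q); substituting into the one remaining equation that mentions Y gives: cons(e,U) = cons(e,tree(h(3,Q),e)).
Bind P := one; substituting into the one remaining equation that mentions P gives: h(cons(M,X),tree(tree(h(U,Q),tree(U,7)),one)) = h(cons(tree(one,a),cons(one,g(tree(7,cons(g(one),e))))),tree(X1,Q)). Substituting into the earlier bindings gives R := g(one), Z := tree(7,cons(g(one),e)).
Decompose cons/2: e = e,  U = tree(h(3,Q),e).
Delete trivial equation e = e.
Bind U := tree(h(3,Q),e); substituting into the remaining equation gives: h(cons(M,X),tree(tree(h(tree(h(3,Q),e),Q),tree(tree(h(3,Q),e),7)),one)) = h(cons(tree(one,a),cons(one,g(tree(7,cons(g(one),e))))),tree(X1,Q)).
Decompose h/2: cons(M,X) = cons(tree(one,a),cons(one,g(tree(7,cons(g(one),e))))),  tree(tree(h(tree(h(3,Q),e),Q),tree(tree(h(3,Q),e),7)),one) = tree(X1,Q).
Decompose cons/2: M = tree(one,a),  X = cons(one,g(tree(7,cons(g(one),e)))).
Bind M := tree(one,a); no other remaining equation mentions M.
Bind X := cons(one,g(tree(7,cons(g(one),e)))); no other remaining equation mentions X.
Decompose tree/2: tree(h(tree(h(3,Q),e),Q),tree(tree(h(3,Q),e),7)) = X1,  one = Q.
Bind X1 := tree(h(tree(h(3,Q),e),Q),tree(tree(h(3,Q),e),7)); no other remaining equation mentions X1.
Bind Q := one. Substituting into the earlier bindings gives Y := h(3,one), U := tree(h(3,one),e), X1 := tree(h(tree(h(3,one),e),one),tree(tree(h(3,one),e),7)).
MGU = { S = cons(empty,one), R = g(one), Z = tree(7,cons(g(one),e)), Y = h(3,one), P = one, U = tree(h(3,one),e), M = tree(one,a), X = cons(one,g(tree(7,cons(g(one),e)))), X1 = tree(h(tree(h(3,one),e),one),tree(tree(h(3,one),e),7)), Q = one }, so X1 = tree(h(tree(h(3,one),e),one),tree(tree(h(3,one),e),7)).

tree(h(tree(h(3,one),e),one),tree(tree(h(3,one),e),7))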